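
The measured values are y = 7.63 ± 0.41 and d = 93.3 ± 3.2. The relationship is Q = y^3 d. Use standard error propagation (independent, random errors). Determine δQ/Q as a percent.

16.5%

Each factor contributes (exponent × relative error)² to (δQ/Q)²:
  (3·δy/y)² = (3×0.0537)² = 0.0260;  (1·δd/d)² = (1×0.0343)² = 0.00118
δQ/Q = √(0.0272) = 0.165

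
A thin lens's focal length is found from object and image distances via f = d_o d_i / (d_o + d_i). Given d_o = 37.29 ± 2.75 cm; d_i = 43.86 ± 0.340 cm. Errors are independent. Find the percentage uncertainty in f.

∂f/∂d_o = (d_i/(d_o+d_i))² = 0.292;  ∂f/∂d_i = (d_o/(d_o+d_i))² = 0.211
δf = √((∂f/∂d_o · δd_o)² + (∂f/∂d_i · δd_i)²) = √(0.645 + 0.00515) = 0.807 cm
f = 20.15 cm, so δf/f = 0.807/20.15 = 0.0400.

4.00%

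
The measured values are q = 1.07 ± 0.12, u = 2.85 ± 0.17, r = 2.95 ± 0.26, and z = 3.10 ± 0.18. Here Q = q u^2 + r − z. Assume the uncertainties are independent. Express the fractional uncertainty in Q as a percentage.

Let p = q·u^2 = 8.69. δp/p = √((1·δq/q)² + (2·δu/u)²) = √(0.0126 + 0.0142) = 0.164, so δp = 1.42.
Q = p + r − z: δQ = √(δp² + δr² + δz²) = √(2.03 + 0.0676 + 0.0324) = 1.46
Q = 8.54, so δQ/Q = 1.46/8.54 = 0.171.

17.1%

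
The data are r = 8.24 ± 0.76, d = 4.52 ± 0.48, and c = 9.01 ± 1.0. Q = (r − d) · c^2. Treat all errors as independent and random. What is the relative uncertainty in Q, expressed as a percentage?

32.8%

Let u = r − d = 3.72. δu = √(δr² + δd²) = √(0.578 + 0.230) = 0.899, so δu/u = 0.242.
Q is then a monomial in u, c:
δQ/Q = √((δu/u)² + (2·δc/c)²) = √(0.0584 + 0.0493) = 0.328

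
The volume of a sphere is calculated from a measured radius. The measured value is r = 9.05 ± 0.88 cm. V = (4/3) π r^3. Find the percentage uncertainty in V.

For a monomial V ∝ r^3, fractional errors add in quadrature:
  (3·δr/r)² = (3×0.0972)² = 0.0851
δV/V = √(0.0851) = 0.292

29.2%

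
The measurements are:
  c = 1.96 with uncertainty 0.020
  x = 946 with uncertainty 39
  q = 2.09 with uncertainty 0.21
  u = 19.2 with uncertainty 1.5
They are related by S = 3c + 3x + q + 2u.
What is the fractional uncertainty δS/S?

0.0406

S is a linear combination, so absolute uncertainties add in quadrature:
  (3·δc)² = 0.00360;  (3·δx)² = 13700;  (δq)² = 0.0441;  (2·δu)² = 9.00
δS = √(13700) = 117
S = 2880, so δS/S = 117/2880 = 0.0406.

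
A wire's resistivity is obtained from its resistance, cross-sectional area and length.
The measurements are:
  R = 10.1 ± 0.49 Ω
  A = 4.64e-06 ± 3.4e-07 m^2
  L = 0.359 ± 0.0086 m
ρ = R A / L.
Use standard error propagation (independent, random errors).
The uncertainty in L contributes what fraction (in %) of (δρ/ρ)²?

(δρ/ρ)² = (1·δR/R)² + (1·δA/A)² + (-1·δL/L)²
  R term: (1×0.0485)² = 0.00235
  A term: (1×0.0733)² = 0.00537
  L term: (-1×0.0240)² = 0.000574
Total = 0.00830. Share from L = 0.000574/0.00830 = 0.0692.

6.92%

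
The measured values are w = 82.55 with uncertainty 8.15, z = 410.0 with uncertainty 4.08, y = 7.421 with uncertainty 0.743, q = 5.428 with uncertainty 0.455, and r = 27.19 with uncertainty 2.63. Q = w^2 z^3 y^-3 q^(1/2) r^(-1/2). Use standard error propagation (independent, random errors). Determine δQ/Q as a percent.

Since Q is a product/quotient, work with relative uncertainties:
  (2·δw/w)² = (2×0.0987)² = 0.0390;  (3·δz/z)² = (3×0.00995)² = 0.000891;  (-3·δy/y)² = (-3×0.100)² = 0.0902;  (½·δq/q)² = (0.5×0.0838)² = 0.00176;  (−½·δr/r)² = (-0.5×0.0967)² = 0.00234
δQ/Q = √(0.134) = 0.366

36.6%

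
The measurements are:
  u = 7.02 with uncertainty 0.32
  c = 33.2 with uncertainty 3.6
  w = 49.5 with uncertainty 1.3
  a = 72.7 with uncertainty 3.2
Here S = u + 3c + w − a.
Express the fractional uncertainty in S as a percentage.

Sums and differences: (δS)² = Σ (cᵢ δxᵢ)².
  (δu)² = 0.102;  (3·δc)² = 117;  (δw)² = 1.69;  (δa)² = 10.2
δS = √(129) = 11.3
S = 83.4, so δS/S = 11.3/83.4 = 0.136.

13.6%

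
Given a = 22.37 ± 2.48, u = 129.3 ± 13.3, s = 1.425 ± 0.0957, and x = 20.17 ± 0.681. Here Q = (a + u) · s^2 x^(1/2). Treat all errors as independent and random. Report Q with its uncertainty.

Let w = a + u = 151.7. δw = √(δa² + δu²) = √(6.15 + 177) = 13.5, so δw/w = 0.0892.
Q is then a monomial in w, s, x:
δQ/Q = √((δw/w)² + (2·δs/s)² + (½·δx/x)²) = √(0.00796 + 0.0180 + 0.000285) = 0.162
Q = 1383, so δQ = 0.162 × 1383 = 224.

1383 ± 224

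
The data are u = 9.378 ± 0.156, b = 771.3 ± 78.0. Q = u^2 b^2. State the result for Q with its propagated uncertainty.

For a monomial Q ∝ u^2, b^2, fractional errors add in quadrature:
  (2·δu/u)² = (2×0.0166)² = 0.00111;  (2·δb/b)² = (2×0.101)² = 0.0409
δQ/Q = √(0.0420) = 0.205
Q = 5.232e+07, so δQ = 0.205 × 5.232e+07 = 1.07e+07.

(5.232 ± 1.07) × 10^7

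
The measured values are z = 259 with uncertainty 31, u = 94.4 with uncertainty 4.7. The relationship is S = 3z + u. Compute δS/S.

Absolute uncertainties add in quadrature for a linear combination:
  (3·δz)² = 8650;  (δu)² = 22.1
δS = √(8670) = 93.1
S = 871, so δS/S = 93.1/871 = 0.107.

0.107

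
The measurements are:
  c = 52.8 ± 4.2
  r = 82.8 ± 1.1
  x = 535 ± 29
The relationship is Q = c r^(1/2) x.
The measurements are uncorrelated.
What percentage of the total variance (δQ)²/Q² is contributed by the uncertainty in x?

(δQ/Q)² = (1·δc/c)² + (½·δr/r)² + (1·δx/x)²
  c term: (1×0.0795)² = 0.00633
  r term: (0.5×0.0133)² = 4.41e-05
  x term: (1×0.0542)² = 0.00294
Total = 0.00931. Share from x = 0.00294/0.00931 = 0.316.

31.6%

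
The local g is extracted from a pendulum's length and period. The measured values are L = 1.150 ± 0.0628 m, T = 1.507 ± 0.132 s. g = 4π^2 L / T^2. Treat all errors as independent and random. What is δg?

3.67 m/s^2

Products/powers → add relative errors in quadrature, weighted by exponent:
  (1·δL/L)² = (1×0.0546)² = 0.00298;  (-2·δT/T)² = (-2×0.0876)² = 0.0307
δg/g = √(0.0337) = 0.183
g = 19.99 m/s^2, so δg = 0.183 × 19.99 = 3.67 m/s^2.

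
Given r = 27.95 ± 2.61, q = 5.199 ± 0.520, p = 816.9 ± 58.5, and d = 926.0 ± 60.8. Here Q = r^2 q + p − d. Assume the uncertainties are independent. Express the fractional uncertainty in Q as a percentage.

Let w = r^2·q = 4061. δw/w = √((2·δr/r)² + (1·δq/q)²) = √(0.0349 + 0.0100) = 0.212, so δw = 860.
Q = w + p − d: δQ = √(δw² + δp² + δd²) = √(7.4e+05 + 3420 + 3700) = 865
Q = 3952, so δQ/Q = 865/3952 = 0.219.

21.9%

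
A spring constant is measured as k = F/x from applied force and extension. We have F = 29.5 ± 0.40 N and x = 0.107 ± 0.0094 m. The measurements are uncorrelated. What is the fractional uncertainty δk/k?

Products/powers → add relative errors in quadrature, weighted by exponent:
  (1·δF/F)² = (1×0.0136)² = 0.000184;  (-1·δx/x)² = (-1×0.0879)² = 0.00772
δk/k = √(0.00790) = 0.0889

0.0889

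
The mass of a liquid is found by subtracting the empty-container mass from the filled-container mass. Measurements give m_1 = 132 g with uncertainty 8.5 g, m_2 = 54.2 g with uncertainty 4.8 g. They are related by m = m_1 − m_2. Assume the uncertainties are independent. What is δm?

9.76 g

Absolute uncertainties add in quadrature for a linear combination:
  (δm_1)² = 72.2;  (δm_2)² = 23.0
δm = √(95.3) = 9.76 g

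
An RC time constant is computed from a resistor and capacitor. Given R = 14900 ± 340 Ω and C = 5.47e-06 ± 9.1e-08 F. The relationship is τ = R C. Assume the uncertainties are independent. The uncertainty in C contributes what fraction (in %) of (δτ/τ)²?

34.7%

(δτ/τ)² = (1·δR/R)² + (1·δC/C)²
  R term: (1×0.0228)² = 0.000521
  C term: (1×0.0166)² = 0.000277
Total = 0.000797. Share from C = 0.000277/0.000797 = 0.347.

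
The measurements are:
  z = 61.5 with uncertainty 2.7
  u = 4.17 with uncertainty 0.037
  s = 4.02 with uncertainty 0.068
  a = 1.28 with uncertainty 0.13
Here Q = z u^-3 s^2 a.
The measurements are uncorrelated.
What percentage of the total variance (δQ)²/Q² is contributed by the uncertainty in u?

5.03%

(δQ/Q)² = (1·δz/z)² + (-3·δu/u)² + (2·δs/s)² + (1·δa/a)²
  z term: (1×0.0439)² = 0.00193
  u term: (-3×0.00887)² = 0.000709
  s term: (2×0.0169)² = 0.00114
  a term: (1×0.102)² = 0.0103
Total = 0.0141. Share from u = 0.000709/0.0141 = 0.0503.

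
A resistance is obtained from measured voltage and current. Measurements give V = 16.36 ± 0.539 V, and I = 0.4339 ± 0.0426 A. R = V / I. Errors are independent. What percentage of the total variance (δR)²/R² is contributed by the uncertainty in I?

89.9%

(δR/R)² = (1·δV/V)² + (-1·δI/I)²
  V term: (1×0.0329)² = 0.00109
  I term: (-1×0.0982)² = 0.00964
Total = 0.0107. Share from I = 0.00964/0.0107 = 0.899.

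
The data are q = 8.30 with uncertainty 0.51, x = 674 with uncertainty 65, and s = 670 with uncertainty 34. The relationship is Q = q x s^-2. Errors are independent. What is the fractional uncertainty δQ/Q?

0.153

Relative error in a monomial: (δQ/Q)² = Σ (nᵢ · δxᵢ/xᵢ)².
  (1·δq/q)² = (1×0.0614)² = 0.00378;  (1·δx/x)² = (1×0.0964)² = 0.00930;  (-2·δs/s)² = (-2×0.0507)² = 0.0103
δQ/Q = √(0.0234) = 0.153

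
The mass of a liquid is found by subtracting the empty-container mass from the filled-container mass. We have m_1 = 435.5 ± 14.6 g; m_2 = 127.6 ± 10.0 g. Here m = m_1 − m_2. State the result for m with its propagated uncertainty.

Sums and differences: (δm)² = Σ (cᵢ δxᵢ)².
  (δm_1)² = 213;  (δm_2)² = 100
δm = √(313) = 17.7 g
m = 307.9 g.

307.9 ± 17.7 g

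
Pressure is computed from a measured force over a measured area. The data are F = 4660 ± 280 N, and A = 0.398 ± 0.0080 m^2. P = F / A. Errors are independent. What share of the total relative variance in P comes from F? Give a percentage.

(δP/P)² = (1·δF/F)² + (-1·δA/A)²
  F term: (1×0.0601)² = 0.00361
  A term: (-1×0.0201)² = 0.000404
Total = 0.00401. Share from F = 0.00361/0.00401 = 0.899.

89.9%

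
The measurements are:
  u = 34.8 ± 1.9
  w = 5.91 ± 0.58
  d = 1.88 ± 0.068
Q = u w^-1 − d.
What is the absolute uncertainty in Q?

Let p = u·w^-1 = 5.89. δp/p = √((1·δu/u)² + (-1·δw/w)²) = √(0.00298 + 0.00963) = 0.112, so δp = 0.661.
Q = p − d: δQ = √(δp² + δd²) = √(0.437 + 0.00462) = 0.665

0.665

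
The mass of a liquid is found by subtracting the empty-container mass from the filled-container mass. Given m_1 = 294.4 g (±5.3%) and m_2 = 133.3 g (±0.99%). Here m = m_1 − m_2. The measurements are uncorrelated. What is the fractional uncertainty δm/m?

Absolute uncertainties add in quadrature for a linear combination:
  (δm_1)² = 243;  (δm_2)² = 1.74
δm = √(245) = 15.7 g
m = 161.1 g, so δm/m = 15.7/161.1 = 0.0972.

0.0972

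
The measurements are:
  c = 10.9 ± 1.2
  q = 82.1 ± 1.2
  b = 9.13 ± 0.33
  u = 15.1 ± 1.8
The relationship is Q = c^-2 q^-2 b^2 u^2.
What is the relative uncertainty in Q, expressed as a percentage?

33.4%

Products/powers → add relative errors in quadrature, weighted by exponent:
  (-2·δc/c)² = (-2×0.110)² = 0.0485;  (-2·δq/q)² = (-2×0.0146)² = 0.000855;  (2·δb/b)² = (2×0.0361)² = 0.00523;  (2·δu/u)² = (2×0.119)² = 0.0568
δQ/Q = √(0.111) = 0.334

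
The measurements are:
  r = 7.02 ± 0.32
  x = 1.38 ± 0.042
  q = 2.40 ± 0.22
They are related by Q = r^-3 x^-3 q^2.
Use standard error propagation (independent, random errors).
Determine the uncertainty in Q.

Relative error in a monomial: (δQ/Q)² = Σ (nᵢ · δxᵢ/xᵢ)².
  (-3·δr/r)² = (-3×0.0456)² = 0.0187;  (-3·δx/x)² = (-3×0.0304)² = 0.00834;  (2·δq/q)² = (2×0.0917)² = 0.0336
δQ/Q = √(0.0606) = 0.246
Q = 0.00634, so δQ = 0.246 × 0.00634 = 0.00156.

0.00156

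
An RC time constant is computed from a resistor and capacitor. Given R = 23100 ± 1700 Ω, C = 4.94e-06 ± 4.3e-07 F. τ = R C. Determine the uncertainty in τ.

0.0130 s

For a monomial τ ∝ R, C, fractional errors add in quadrature:
  (1·δR/R)² = (1×0.0736)² = 0.00542;  (1·δC/C)² = (1×0.0870)² = 0.00758
δτ/τ = √(0.0130) = 0.114
τ = 0.114 s, so δτ = 0.114 × 0.114 = 0.0130 s.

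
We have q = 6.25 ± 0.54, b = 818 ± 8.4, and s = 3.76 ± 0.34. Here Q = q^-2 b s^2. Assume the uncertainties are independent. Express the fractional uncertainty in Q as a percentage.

Since Q is a product/quotient, work with relative uncertainties:
  (-2·δq/q)² = (-2×0.0864)² = 0.0299;  (1·δb/b)² = (1×0.0103)² = 0.000105;  (2·δs/s)² = (2×0.0904)² = 0.0327
δQ/Q = √(0.0627) = 0.250

25.0%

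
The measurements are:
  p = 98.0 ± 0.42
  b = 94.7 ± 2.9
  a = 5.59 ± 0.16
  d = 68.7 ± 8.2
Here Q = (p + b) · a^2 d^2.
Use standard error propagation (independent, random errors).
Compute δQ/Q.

Let u = p + b = 193. δu = √(δp² + δb²) = √(0.176 + 8.41) = 2.93, so δu/u = 0.0152.
Q is then a monomial in u, a, d:
δQ/Q = √((δu/u)² + (2·δa/a)² + (2·δd/d)²) = √(0.000231 + 0.00328 + 0.0570) = 0.246

0.246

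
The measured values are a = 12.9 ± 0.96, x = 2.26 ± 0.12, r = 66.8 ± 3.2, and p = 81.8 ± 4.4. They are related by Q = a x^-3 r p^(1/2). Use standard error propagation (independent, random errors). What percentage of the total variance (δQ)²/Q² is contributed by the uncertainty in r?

(δQ/Q)² = (1·δa/a)² + (-3·δx/x)² + (1·δr/r)² + (½·δp/p)²
  a term: (1×0.0744)² = 0.00554
  x term: (-3×0.0531)² = 0.0254
  r term: (1×0.0479)² = 0.00229
  p term: (0.5×0.0538)² = 0.000723
Total = 0.0339. Share from r = 0.00229/0.0339 = 0.0676.

6.76%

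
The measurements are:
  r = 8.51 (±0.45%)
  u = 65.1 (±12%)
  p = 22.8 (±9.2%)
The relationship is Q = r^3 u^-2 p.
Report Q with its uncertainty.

3.32 ± 0.853

Q is a product of powers, so relative uncertainties combine in quadrature:
  (3·δr/r)² = (3×0.00450)² = 0.000182;  (-2·δu/u)² = (-2×0.120)² = 0.0576;  (1·δp/p)² = (1×0.0920)² = 0.00846
δQ/Q = √(0.0662) = 0.257
Q = 3.32, so δQ = 0.257 × 3.32 = 0.853.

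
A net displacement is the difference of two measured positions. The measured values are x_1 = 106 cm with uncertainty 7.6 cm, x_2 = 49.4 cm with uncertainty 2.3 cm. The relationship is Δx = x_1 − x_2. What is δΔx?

7.94 cm

Absolute uncertainties add in quadrature for a linear combination:
  (δx_1)² = 57.8;  (δx_2)² = 5.29
δΔx = √(63.0) = 7.94 cm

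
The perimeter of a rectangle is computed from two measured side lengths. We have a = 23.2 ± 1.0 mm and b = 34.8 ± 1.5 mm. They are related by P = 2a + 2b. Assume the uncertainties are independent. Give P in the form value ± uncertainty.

116 ± 3.61 mm

For a sum/difference, combine absolute errors in quadrature:
  (2·δa)² = 4.00;  (2·δb)² = 9.00
δP = √(13.0) = 3.61 mm
P = 116 mm.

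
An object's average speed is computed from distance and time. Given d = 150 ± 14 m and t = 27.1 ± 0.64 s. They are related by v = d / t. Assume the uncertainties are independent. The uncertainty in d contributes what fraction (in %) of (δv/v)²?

(δv/v)² = (1·δd/d)² + (-1·δt/t)²
  d term: (1×0.0933)² = 0.00871
  t term: (-1×0.0236)² = 0.000558
Total = 0.00927. Share from d = 0.00871/0.00927 = 0.940.

94.0%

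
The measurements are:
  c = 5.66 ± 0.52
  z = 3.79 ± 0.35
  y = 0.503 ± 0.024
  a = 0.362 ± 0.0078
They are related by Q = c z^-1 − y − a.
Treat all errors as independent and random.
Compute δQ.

0.196

Let p = c·z^-1 = 1.49. δp/p = √((1·δc/c)² + (-1·δz/z)²) = √(0.00844 + 0.00853) = 0.130, so δp = 0.195.
Q = p − y − a: δQ = √(δp² + δy² + δa²) = √(0.0378 + 0.000576 + 6.08e-05) = 0.196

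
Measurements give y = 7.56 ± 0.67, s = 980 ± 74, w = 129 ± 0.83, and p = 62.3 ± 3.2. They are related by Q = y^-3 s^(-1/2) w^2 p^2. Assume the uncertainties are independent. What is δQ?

1370

Products/powers → add relative errors in quadrature, weighted by exponent:
  (-3·δy/y)² = (-3×0.0886)² = 0.0707;  (−½·δs/s)² = (-0.5×0.0755)² = 0.00143;  (2·δw/w)² = (2×0.00643)² = 0.000166;  (2·δp/p)² = (2×0.0514)² = 0.0106
δQ/Q = √(0.0828) = 0.288
Q = 4780, so δQ = 0.288 × 4780 = 1370.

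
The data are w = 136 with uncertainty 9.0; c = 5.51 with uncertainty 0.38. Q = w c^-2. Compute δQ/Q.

Relative error in a monomial: (δQ/Q)² = Σ (nᵢ · δxᵢ/xᵢ)².
  (1·δw/w)² = (1×0.0662)² = 0.00438;  (-2·δc/c)² = (-2×0.0690)² = 0.0190
δQ/Q = √(0.0234) = 0.153

0.153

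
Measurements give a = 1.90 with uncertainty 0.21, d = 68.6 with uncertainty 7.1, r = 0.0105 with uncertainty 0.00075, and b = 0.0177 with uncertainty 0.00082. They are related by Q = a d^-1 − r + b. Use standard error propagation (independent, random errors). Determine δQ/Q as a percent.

Let p = a·d^-1 = 0.0277. δp/p = √((1·δa/a)² + (-1·δd/d)²) = √(0.0122 + 0.0107) = 0.151, so δp = 0.00419.
Q = p − r + b: δQ = √(δp² + δr² + δb²) = √(1.76e-05 + 5.63e-07 + 6.72e-07) = 0.00434
Q = 0.0349, so δQ/Q = 0.00434/0.0349 = 0.124.

12.4%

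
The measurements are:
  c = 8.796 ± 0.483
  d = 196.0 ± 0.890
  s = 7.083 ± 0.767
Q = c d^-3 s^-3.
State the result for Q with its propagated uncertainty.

(3.287 ± 1.08) × 10^-9

For a monomial Q ∝ c, d^-3, s^-3, fractional errors add in quadrature:
  (1·δc/c)² = (1×0.0549)² = 0.00302;  (-3·δd/d)² = (-3×0.00454)² = 0.000186;  (-3·δs/s)² = (-3×0.108)² = 0.106
δQ/Q = √(0.109) = 0.330
Q = 3.287e-09, so δQ = 0.330 × 3.287e-09 = 1.08e-09.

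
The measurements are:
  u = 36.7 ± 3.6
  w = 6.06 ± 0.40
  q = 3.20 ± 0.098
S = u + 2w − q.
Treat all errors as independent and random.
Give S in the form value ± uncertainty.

45.6 ± 3.69

Absolute uncertainties add in quadrature for a linear combination:
  (δu)² = 13.0;  (2·δw)² = 0.640;  (δq)² = 0.00960
δS = √(13.6) = 3.69
S = 45.6.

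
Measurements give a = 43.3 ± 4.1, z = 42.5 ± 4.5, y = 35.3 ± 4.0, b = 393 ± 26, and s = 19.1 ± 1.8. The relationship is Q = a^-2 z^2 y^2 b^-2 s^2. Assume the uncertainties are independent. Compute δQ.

1.22

Products/powers → add relative errors in quadrature, weighted by exponent:
  (-2·δa/a)² = (-2×0.0947)² = 0.0359;  (2·δz/z)² = (2×0.106)² = 0.0448;  (2·δy/y)² = (2×0.113)² = 0.0514;  (-2·δb/b)² = (-2×0.0662)² = 0.0175;  (2·δs/s)² = (2×0.0942)² = 0.0355
δQ/Q = √(0.185) = 0.430
Q = 2.84, so δQ = 0.430 × 2.84 = 1.22.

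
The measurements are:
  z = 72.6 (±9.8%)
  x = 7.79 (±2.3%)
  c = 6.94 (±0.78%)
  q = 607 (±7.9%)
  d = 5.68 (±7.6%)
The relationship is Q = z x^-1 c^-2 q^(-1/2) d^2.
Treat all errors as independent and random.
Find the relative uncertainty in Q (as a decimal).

0.187

Q is a product of powers, so relative uncertainties combine in quadrature:
  (1·δz/z)² = (1×0.0980)² = 0.00960;  (-1·δx/x)² = (-1×0.0230)² = 0.000529;  (-2·δc/c)² = (-2×0.00780)² = 0.000243;  (−½·δq/q)² = (-0.5×0.0790)² = 0.00156;  (2·δd/d)² = (2×0.0760)² = 0.0231
δQ/Q = √(0.0350) = 0.187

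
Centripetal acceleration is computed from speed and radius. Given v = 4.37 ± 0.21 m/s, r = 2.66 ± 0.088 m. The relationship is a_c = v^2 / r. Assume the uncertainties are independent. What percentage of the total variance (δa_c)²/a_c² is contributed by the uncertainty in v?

(δa_c/a_c)² = (2·δv/v)² + (-1·δr/r)²
  v term: (2×0.0481)² = 0.00924
  r term: (-1×0.0331)² = 0.00109
Total = 0.0103. Share from v = 0.00924/0.0103 = 0.894.

89.4%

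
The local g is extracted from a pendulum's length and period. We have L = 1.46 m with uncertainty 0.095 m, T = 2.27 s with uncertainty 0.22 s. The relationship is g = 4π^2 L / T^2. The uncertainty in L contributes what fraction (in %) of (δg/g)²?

(δg/g)² = (1·δL/L)² + (-2·δT/T)²
  L term: (1×0.0651)² = 0.00423
  T term: (-2×0.0969)² = 0.0376
Total = 0.0418. Share from L = 0.00423/0.0418 = 0.101.

10.1%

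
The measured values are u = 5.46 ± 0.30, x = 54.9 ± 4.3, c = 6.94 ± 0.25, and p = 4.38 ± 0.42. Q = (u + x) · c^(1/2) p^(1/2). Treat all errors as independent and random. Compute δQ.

Let w = u + x = 60.4. δw = √(δu² + δx²) = √(0.0900 + 18.5) = 4.31, so δw/w = 0.0714.
Q is then a monomial in w, c, p:
δQ/Q = √((δw/w)² + (½·δc/c)² + (½·δp/p)²) = √(0.00510 + 0.000324 + 0.00230) = 0.0879
Q = 333, so δQ = 0.0879 × 333 = 29.2.

29.2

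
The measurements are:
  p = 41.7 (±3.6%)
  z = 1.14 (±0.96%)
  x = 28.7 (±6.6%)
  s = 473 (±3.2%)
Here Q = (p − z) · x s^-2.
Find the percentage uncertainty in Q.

9.91%

Let u = p − z = 40.6. δu = √(δp² + δz²) = √(2.25 + 0.000120) = 1.50, so δu/u = 0.0370.
Q is then a monomial in u, x, s:
δQ/Q = √((δu/u)² + (1·δx/x)² + (-2·δs/s)²) = √(0.00137 + 0.00436 + 0.00410) = 0.0991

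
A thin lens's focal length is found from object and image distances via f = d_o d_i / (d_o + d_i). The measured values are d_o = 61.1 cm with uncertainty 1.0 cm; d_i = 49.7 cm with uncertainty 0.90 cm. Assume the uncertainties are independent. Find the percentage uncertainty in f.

1.24%

∂f/∂d_o = (d_i/(d_o+d_i))² = 0.201;  ∂f/∂d_i = (d_o/(d_o+d_i))² = 0.304
δf = √((∂f/∂d_o · δd_o)² + (∂f/∂d_i · δd_i)²) = √(0.0405 + 0.0749) = 0.340 cm
f = 27.4 cm, so δf/f = 0.340/27.4 = 0.0124.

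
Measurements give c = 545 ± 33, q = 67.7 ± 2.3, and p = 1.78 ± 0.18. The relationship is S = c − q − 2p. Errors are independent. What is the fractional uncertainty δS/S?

Sums and differences: (δS)² = Σ (cᵢ δxᵢ)².
  (δc)² = 1090;  (δq)² = 5.29;  (2·δp)² = 0.130
δS = √(1090) = 33.1
S = 474, so δS/S = 33.1/474 = 0.0698.

0.0698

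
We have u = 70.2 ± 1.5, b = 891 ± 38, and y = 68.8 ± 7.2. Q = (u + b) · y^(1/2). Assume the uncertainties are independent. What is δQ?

523

Let w = u + b = 961. δw = √(δu² + δb²) = √(2.25 + 1440) = 38.0, so δw/w = 0.0396.
Q is then a monomial in w, y:
δQ/Q = √((δw/w)² + (½·δy/y)²) = √(0.00157 + 0.00274) = 0.0656
Q = 7970, so δQ = 0.0656 × 7970 = 523.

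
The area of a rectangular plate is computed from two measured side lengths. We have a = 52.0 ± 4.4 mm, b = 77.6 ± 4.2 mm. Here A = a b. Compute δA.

Relative error in a monomial: (δA/A)² = Σ (nᵢ · δxᵢ/xᵢ)².
  (1·δa/a)² = (1×0.0846)² = 0.00716;  (1·δb/b)² = (1×0.0541)² = 0.00293
δA/A = √(0.0101) = 0.100
A = 4040 mm^2, so δA = 0.100 × 4040 = 405 mm^2.

405 mm^2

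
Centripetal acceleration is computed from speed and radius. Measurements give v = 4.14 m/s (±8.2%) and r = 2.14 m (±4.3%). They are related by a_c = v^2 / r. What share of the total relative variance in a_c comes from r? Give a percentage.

6.43%

(δa_c/a_c)² = (2·δv/v)² + (-1·δr/r)²
  v term: (2×0.0820)² = 0.0269
  r term: (-1×0.0430)² = 0.00185
Total = 0.0287. Share from r = 0.00185/0.0287 = 0.0643.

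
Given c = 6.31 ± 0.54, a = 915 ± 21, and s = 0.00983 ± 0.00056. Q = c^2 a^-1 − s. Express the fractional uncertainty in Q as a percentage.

22.4%

Let p = c^2·a^-1 = 0.0435. δp/p = √((2·δc/c)² + (-1·δa/a)²) = √(0.0293 + 0.000527) = 0.173, so δp = 0.00751.
Q = p − s: δQ = √(δp² + δs²) = √(5.65e-05 + 3.14e-07) = 0.00754
Q = 0.0337, so δQ/Q = 0.00754/0.0337 = 0.224.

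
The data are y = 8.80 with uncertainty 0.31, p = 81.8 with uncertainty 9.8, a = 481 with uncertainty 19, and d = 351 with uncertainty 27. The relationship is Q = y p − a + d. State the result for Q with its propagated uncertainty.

Let w = y·p = 720. δw/w = √((1·δy/y)² + (1·δp/p)²) = √(0.00124 + 0.0144) = 0.125, so δw = 89.9.
Q = w − a + d: δQ = √(δw² + δa² + δd²) = √(8080 + 361 + 729) = 95.8
Q = 590.

590 ± 95.8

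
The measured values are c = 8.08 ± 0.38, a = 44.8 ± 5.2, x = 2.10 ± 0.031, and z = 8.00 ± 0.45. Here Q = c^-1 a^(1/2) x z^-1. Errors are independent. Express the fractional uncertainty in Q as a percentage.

Q is a product of powers, so relative uncertainties combine in quadrature:
  (-1·δc/c)² = (-1×0.0470)² = 0.00221;  (½·δa/a)² = (0.5×0.116)² = 0.00337;  (1·δx/x)² = (1×0.0148)² = 0.000218;  (-1·δz/z)² = (-1×0.0563)² = 0.00316
δQ/Q = √(0.00896) = 0.0947

9.47%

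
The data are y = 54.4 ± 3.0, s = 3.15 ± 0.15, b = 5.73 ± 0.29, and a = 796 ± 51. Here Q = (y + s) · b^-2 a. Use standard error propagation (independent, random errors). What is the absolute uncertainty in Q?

182

Let u = y + s = 57.5. δu = √(δy² + δs²) = √(9.00 + 0.0225) = 3.00, so δu/u = 0.0522.
Q is then a monomial in u, b, a:
δQ/Q = √((δu/u)² + (-2·δb/b)² + (1·δa/a)²) = √(0.00272 + 0.0102 + 0.00411) = 0.131
Q = 1400, so δQ = 0.131 × 1400 = 182.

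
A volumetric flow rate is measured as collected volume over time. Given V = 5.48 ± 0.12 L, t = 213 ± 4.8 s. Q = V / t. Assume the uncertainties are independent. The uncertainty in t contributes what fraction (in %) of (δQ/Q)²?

(δQ/Q)² = (1·δV/V)² + (-1·δt/t)²
  V term: (1×0.0219)² = 0.000480
  t term: (-1×0.0225)² = 0.000508
Total = 0.000987. Share from t = 0.000508/0.000987 = 0.514.

51.4%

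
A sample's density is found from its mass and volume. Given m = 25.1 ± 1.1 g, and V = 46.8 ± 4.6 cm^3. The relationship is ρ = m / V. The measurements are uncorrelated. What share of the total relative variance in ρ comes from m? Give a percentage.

(δρ/ρ)² = (1·δm/m)² + (-1·δV/V)²
  m term: (1×0.0438)² = 0.00192
  V term: (-1×0.0983)² = 0.00966
Total = 0.0116. Share from m = 0.00192/0.0116 = 0.166.

16.6%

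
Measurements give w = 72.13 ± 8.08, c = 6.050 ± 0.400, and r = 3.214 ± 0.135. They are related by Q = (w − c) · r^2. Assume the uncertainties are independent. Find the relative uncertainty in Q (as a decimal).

0.148

Let u = w − c = 66.08. δu = √(δw² + δc²) = √(65.3 + 0.160) = 8.09, so δu/u = 0.122.
Q is then a monomial in u, r:
δQ/Q = √((δu/u)² + (2·δr/r)²) = √(0.0150 + 0.00706) = 0.148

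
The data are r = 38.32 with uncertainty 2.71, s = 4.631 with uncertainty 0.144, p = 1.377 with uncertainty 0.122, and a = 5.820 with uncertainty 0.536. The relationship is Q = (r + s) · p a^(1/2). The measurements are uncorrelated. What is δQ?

16.9

Let u = r + s = 42.95. δu = √(δr² + δs²) = √(7.34 + 0.0207) = 2.71, so δu/u = 0.0632.
Q is then a monomial in u, p, a:
δQ/Q = √((δu/u)² + (1·δp/p)² + (½·δa/a)²) = √(0.00399 + 0.00785 + 0.00212) = 0.118
Q = 142.7, so δQ = 0.118 × 142.7 = 16.9.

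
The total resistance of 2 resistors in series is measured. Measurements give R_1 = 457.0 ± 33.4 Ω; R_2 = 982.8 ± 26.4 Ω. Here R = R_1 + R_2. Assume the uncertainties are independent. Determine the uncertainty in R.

42.6 Ω

For a sum/difference, combine absolute errors in quadrature:
  (δR_1)² = 1120;  (δR_2)² = 697
δR = √(1810) = 42.6 Ω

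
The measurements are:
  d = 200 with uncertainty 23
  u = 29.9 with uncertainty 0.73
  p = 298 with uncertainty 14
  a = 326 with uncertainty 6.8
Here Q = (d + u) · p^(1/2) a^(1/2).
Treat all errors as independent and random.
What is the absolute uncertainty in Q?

7410

Let w = d + u = 230. δw = √(δd² + δu²) = √(529 + 0.533) = 23.0, so δw/w = 0.100.
Q is then a monomial in w, p, a:
δQ/Q = √((δw/w)² + (½·δp/p)² + (½·δa/a)²) = √(0.0100 + 0.000552 + 0.000109) = 0.103
Q = 71700, so δQ = 0.103 × 71700 = 7410.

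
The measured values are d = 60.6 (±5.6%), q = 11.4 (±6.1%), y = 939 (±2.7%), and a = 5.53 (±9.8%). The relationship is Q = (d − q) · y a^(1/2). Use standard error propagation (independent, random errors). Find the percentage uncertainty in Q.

8.99%

Let u = d − q = 49.2. δu = √(δd² + δq²) = √(11.5 + 0.484) = 3.46, so δu/u = 0.0704.
Q is then a monomial in u, y, a:
δQ/Q = √((δu/u)² + (1·δy/y)² + (½·δa/a)²) = √(0.00496 + 0.000729 + 0.00240) = 0.0899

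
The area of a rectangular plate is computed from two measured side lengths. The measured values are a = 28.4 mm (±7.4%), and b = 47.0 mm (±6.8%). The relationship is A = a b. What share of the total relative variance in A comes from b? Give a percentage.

45.8%

(δA/A)² = (1·δa/a)² + (1·δb/b)²
  a term: (1×0.0740)² = 0.00548
  b term: (1×0.0680)² = 0.00462
Total = 0.0101. Share from b = 0.00462/0.0101 = 0.458.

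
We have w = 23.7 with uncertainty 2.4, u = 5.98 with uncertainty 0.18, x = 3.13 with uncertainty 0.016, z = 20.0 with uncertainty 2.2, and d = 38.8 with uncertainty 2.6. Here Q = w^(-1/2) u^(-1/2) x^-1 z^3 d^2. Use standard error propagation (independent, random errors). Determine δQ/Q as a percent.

36.0%

For a monomial Q ∝ w^(-1/2), u^(-1/2), x^-1, z^3, d^2, fractional errors add in quadrature:
  (−½·δw/w)² = (-0.5×0.101)² = 0.00256;  (−½·δu/u)² = (-0.5×0.0301)² = 0.000227;  (-1·δx/x)² = (-1×0.00511)² = 2.61e-05;  (3·δz/z)² = (3×0.110)² = 0.109;  (2·δd/d)² = (2×0.0670)² = 0.0180
δQ/Q = √(0.130) = 0.360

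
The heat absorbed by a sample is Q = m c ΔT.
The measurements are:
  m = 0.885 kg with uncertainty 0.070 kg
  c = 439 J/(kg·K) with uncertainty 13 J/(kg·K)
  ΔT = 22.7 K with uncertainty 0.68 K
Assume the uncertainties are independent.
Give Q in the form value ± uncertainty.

8820 ± 790 J

Q is a product of powers, so relative uncertainties combine in quadrature:
  (1·δm/m)² = (1×0.0791)² = 0.00626;  (1·δc/c)² = (1×0.0296)² = 0.000877;  (1·δΔT/ΔT)² = (1×0.0300)² = 0.000897
δQ/Q = √(0.00803) = 0.0896
Q = 8820 J, so δQ = 0.0896 × 8820 = 790 J.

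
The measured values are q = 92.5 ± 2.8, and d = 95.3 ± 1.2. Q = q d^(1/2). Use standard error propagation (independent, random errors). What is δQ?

Q is a product of powers, so relative uncertainties combine in quadrature:
  (1·δq/q)² = (1×0.0303)² = 0.000916;  (½·δd/d)² = (0.5×0.0126)² = 3.96e-05
δQ/Q = √(0.000956) = 0.0309
Q = 903, so δQ = 0.0309 × 903 = 27.9.

27.9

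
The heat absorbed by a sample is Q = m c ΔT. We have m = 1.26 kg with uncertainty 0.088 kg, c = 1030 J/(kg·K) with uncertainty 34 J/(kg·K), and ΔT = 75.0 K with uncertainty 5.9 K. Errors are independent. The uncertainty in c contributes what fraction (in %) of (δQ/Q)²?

(δQ/Q)² = (1·δm/m)² + (1·δc/c)² + (1·δΔT/ΔT)²
  m term: (1×0.0698)² = 0.00488
  c term: (1×0.0330)² = 0.00109
  ΔT term: (1×0.0787)² = 0.00619
Total = 0.0122. Share from c = 0.00109/0.0122 = 0.0896.

8.96%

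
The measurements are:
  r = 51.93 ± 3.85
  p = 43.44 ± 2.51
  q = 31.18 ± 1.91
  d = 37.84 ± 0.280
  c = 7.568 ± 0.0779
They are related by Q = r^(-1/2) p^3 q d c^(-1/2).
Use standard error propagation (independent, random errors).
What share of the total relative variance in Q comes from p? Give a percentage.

85.2%

(δQ/Q)² = (−½·δr/r)² + (3·δp/p)² + (1·δq/q)² + (1·δd/d)² + (−½·δc/c)²
  r term: (-0.5×0.0741)² = 0.00137
  p term: (3×0.0578)² = 0.0300
  q term: (1×0.0613)² = 0.00375
  d term: (1×0.00740)² = 5.48e-05
  c term: (-0.5×0.0103)² = 2.65e-05
Total = 0.0353. Share from p = 0.0300/0.0353 = 0.852.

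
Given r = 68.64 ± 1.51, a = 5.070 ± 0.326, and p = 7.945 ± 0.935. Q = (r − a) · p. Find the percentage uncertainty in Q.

Let u = r − a = 63.57. δu = √(δr² + δa²) = √(2.28 + 0.106) = 1.54, so δu/u = 0.0243.
Q is then a monomial in u, p:
δQ/Q = √((δu/u)² + (1·δp/p)²) = √(0.000591 + 0.0138) = 0.120

12.0%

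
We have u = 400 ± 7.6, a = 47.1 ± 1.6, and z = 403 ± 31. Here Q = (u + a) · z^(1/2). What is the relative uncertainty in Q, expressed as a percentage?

Let w = u + a = 447. δw = √(δu² + δa²) = √(57.8 + 2.56) = 7.77, so δw/w = 0.0174.
Q is then a monomial in w, z:
δQ/Q = √((δw/w)² + (½·δz/z)²) = √(0.000302 + 0.00148) = 0.0422

4.22%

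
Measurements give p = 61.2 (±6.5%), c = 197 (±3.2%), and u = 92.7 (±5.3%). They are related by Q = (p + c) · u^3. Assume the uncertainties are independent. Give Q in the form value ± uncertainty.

(2.06 ± 0.332) × 10^8

Let w = p + c = 258. δw = √(δp² + δc²) = √(15.8 + 39.7) = 7.45, so δw/w = 0.0289.
Q is then a monomial in w, u:
δQ/Q = √((δw/w)² + (3·δu/u)²) = √(0.000833 + 0.0253) = 0.162
Q = 2.06e+08, so δQ = 0.162 × 2.06e+08 = 3.32e+07.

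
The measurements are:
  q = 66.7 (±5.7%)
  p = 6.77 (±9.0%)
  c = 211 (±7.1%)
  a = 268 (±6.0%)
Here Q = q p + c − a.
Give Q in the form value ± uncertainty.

Let w = q·p = 452. δw/w = √((1·δq/q)² + (1·δp/p)²) = √(0.00325 + 0.00810) = 0.107, so δw = 48.1.
Q = w + c − a: δQ = √(δw² + δc² + δa²) = √(2310 + 224 + 259) = 52.9
Q = 395.

395 ± 52.9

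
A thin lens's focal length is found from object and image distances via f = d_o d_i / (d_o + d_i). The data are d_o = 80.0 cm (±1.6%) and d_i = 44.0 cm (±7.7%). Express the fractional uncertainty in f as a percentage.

∂f/∂d_o = (d_i/(d_o+d_i))² = 0.126;  ∂f/∂d_i = (d_o/(d_o+d_i))² = 0.416
δf = √((∂f/∂d_o · δd_o)² + (∂f/∂d_i · δd_i)²) = √(0.0260 + 1.99) = 1.42 cm
f = 28.4 cm, so δf/f = 1.42/28.4 = 0.0500.

5.00%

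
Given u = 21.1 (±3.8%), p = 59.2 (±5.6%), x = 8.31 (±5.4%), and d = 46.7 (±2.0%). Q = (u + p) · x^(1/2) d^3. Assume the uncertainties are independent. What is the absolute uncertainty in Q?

Let w = u + p = 80.3. δw = √(δu² + δp²) = √(0.643 + 11.0) = 3.41, so δw/w = 0.0425.
Q is then a monomial in w, x, d:
δQ/Q = √((δw/w)² + (½·δx/x)² + (3·δd/d)²) = √(0.00180 + 0.000729 + 0.00360) = 0.0783
Q = 2.36e+07, so δQ = 0.0783 × 2.36e+07 = 1.85e+06.

1.85e+06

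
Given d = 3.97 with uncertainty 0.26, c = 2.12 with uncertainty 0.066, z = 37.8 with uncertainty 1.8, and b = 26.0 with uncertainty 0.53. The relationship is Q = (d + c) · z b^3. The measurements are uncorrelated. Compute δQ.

3.61e+05

Let u = d + c = 6.09. δu = √(δd² + δc²) = √(0.0676 + 0.00436) = 0.268, so δu/u = 0.0440.
Q is then a monomial in u, z, b:
δQ/Q = √((δu/u)² + (1·δz/z)² + (3·δb/b)²) = √(0.00194 + 0.00227 + 0.00374) = 0.0891
Q = 4.05e+06, so δQ = 0.0891 × 4.05e+06 = 3.61e+05.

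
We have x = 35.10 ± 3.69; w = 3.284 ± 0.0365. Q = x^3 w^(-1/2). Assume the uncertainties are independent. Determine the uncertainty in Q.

7530

Products/powers → add relative errors in quadrature, weighted by exponent:
  (3·δx/x)² = (3×0.105)² = 0.0995;  (−½·δw/w)² = (-0.5×0.0111)² = 3.09e-05
δQ/Q = √(0.0995) = 0.315
Q = 23860, so δQ = 0.315 × 23860 = 7530.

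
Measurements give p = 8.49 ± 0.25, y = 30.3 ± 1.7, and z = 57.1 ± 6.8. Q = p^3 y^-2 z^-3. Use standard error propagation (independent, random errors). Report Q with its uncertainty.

Each factor contributes (exponent × relative error)² to (δQ/Q)²:
  (3·δp/p)² = (3×0.0294)² = 0.00780;  (-2·δy/y)² = (-2×0.0561)² = 0.0126;  (-3·δz/z)² = (-3×0.119)² = 0.128
δQ/Q = √(0.148) = 0.385
Q = 3.58e-06, so δQ = 0.385 × 3.58e-06 = 1.38e-06.

(3.58 ± 1.38) × 10^-6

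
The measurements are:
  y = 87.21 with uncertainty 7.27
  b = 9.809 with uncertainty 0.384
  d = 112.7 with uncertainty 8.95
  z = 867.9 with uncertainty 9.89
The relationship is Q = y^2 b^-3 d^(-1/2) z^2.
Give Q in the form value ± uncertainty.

(5.718 ± 1.20) × 10^5

Relative error in a monomial: (δQ/Q)² = Σ (nᵢ · δxᵢ/xᵢ)².
  (2·δy/y)² = (2×0.0834)² = 0.0278;  (-3·δb/b)² = (-3×0.0391)² = 0.0138;  (−½·δd/d)² = (-0.5×0.0794)² = 0.00158;  (2·δz/z)² = (2×0.0114)² = 0.000519
δQ/Q = √(0.0437) = 0.209
Q = 571800, so δQ = 0.209 × 571800 = 1.2e+05.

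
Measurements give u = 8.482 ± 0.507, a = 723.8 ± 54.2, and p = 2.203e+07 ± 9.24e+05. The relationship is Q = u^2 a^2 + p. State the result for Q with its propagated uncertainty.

Let w = u^2·a^2 = 3.769e+07. δw/w = √((2·δu/u)² + (2·δa/a)²) = √(0.0143 + 0.0224) = 0.192, so δw = 7.22e+06.
Q = w + p: δQ = √(δw² + δp²) = √(5.22e+13 + 8.54e+11) = 7.28e+06
Q = 5.972e+07.

(5.972 ± 0.728) × 10^7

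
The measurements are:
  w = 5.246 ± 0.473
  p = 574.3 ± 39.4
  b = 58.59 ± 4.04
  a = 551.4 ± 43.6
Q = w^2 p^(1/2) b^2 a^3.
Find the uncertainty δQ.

For a monomial Q ∝ w^2, p^(1/2), b^2, a^3, fractional errors add in quadrature:
  (2·δw/w)² = (2×0.0902)² = 0.0325;  (½·δp/p)² = (0.5×0.0686)² = 0.00118;  (2·δb/b)² = (2×0.0690)² = 0.0190;  (3·δa/a)² = (3×0.0791)² = 0.0563
δQ/Q = √(0.109) = 0.330
Q = 3.796e+14, so δQ = 0.330 × 3.796e+14 = 1.25e+14.

1.25e+14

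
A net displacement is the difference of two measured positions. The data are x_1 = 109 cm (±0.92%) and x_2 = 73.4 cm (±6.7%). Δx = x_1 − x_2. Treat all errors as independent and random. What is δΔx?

5.02 cm

For a sum/difference, combine absolute errors in quadrature:
  (δx_1)² = 1.01;  (δx_2)² = 24.2
δΔx = √(25.2) = 5.02 cm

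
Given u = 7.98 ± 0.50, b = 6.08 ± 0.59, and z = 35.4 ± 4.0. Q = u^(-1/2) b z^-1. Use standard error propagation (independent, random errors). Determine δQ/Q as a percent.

Q is a product of powers, so relative uncertainties combine in quadrature:
  (−½·δu/u)² = (-0.5×0.0627)² = 0.000981;  (1·δb/b)² = (1×0.0970)² = 0.00942;  (-1·δz/z)² = (-1×0.113)² = 0.0128
δQ/Q = √(0.0232) = 0.152

15.2%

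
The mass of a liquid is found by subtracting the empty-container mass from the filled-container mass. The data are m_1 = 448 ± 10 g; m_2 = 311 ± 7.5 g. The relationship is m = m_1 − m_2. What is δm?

12.5 g

For a sum/difference, combine absolute errors in quadrature:
  (δm_1)² = 100;  (δm_2)² = 56.2
δm = √(156) = 12.5 g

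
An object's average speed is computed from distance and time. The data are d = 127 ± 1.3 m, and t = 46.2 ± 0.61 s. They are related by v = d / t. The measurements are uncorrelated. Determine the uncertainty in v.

0.0459 m/s

v is a product of powers, so relative uncertainties combine in quadrature:
  (1·δd/d)² = (1×0.0102)² = 0.000105;  (-1·δt/t)² = (-1×0.0132)² = 0.000174
δv/v = √(0.000279) = 0.0167
v = 2.75 m/s, so δv = 0.0167 × 2.75 = 0.0459 m/s.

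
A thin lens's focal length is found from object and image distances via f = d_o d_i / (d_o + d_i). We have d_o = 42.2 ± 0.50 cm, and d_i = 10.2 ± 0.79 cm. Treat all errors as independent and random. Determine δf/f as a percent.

∂f/∂d_o = (d_i/(d_o+d_i))² = 0.0379;  ∂f/∂d_i = (d_o/(d_o+d_i))² = 0.649
δf = √((∂f/∂d_o · δd_o)² + (∂f/∂d_i · δd_i)²) = √(0.000359 + 0.263) = 0.513 cm
f = 8.21 cm, so δf/f = 0.513/8.21 = 0.0624.

6.24%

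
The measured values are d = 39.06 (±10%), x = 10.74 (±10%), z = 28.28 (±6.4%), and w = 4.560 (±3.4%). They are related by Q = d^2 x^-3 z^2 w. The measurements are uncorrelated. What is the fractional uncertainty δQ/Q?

0.384

Each factor contributes (exponent × relative error)² to (δQ/Q)²:
  (2·δd/d)² = (2×0.100)² = 0.0400;  (-3·δx/x)² = (-3×0.100)² = 0.0900;  (2·δz/z)² = (2×0.0640)² = 0.0164;  (1·δw/w)² = (1×0.0340)² = 0.00116
δQ/Q = √(0.148) = 0.384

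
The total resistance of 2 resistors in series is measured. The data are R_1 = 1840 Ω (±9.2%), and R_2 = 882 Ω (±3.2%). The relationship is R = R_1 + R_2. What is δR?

R is a linear combination, so absolute uncertainties add in quadrature:
  (δR_1)² = 28700;  (δR_2)² = 797
δR = √(29500) = 172 Ω

172 Ω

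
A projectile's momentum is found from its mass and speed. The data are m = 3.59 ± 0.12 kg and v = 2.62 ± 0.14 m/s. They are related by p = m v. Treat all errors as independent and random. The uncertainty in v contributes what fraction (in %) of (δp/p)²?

71.9%

(δp/p)² = (1·δm/m)² + (1·δv/v)²
  m term: (1×0.0334)² = 0.00112
  v term: (1×0.0534)² = 0.00286
Total = 0.00397. Share from v = 0.00286/0.00397 = 0.719.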